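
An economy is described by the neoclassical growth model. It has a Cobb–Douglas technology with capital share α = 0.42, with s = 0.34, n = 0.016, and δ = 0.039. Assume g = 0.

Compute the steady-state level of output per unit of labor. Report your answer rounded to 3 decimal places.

y* = 3.740

In steady state, investment equals break-even investment: s·k^α = (n + δ)·k.
Rearranging, k^(1−α) = s / (n + δ).
k^0.58 = 0.34 / (0.016 + 0.039) = 0.34 / 0.055 = 6.1818
k* = 6.1818^(1/0.58) ≈ 23.1202
y* = (k*)^α = 23.1202^0.42 ≈ 3.7400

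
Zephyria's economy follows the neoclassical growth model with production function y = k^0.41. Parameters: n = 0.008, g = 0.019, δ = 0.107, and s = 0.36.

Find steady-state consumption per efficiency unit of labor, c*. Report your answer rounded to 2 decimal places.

In steady state, investment equals break-even investment: s·k^α = (n + g + δ)·k.
Dividing both sides by k: k^(1−α) = s / (n + g + δ).
k^0.59 = 0.36 / (0.008 + 0.019 + 0.107) = 0.36 / 0.134 = 2.6866
k* = 2.6866^(1/0.59) ≈ 5.3390
y* = (k*)^α = 5.3390^0.41 ≈ 1.9873
c* = (1 − s)·y* = (1 − 0.36) × 1.9873 ≈ 1.2719

c* ≈ 1.27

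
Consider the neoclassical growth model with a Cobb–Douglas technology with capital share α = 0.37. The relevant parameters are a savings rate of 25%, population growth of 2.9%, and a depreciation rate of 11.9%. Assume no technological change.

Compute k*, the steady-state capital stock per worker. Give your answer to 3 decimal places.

k* = 2.298

In steady state, investment equals break-even investment: s·k^α = (n + δ)·k.
Rearranging, k^(1−α) = s / (n + δ).
k^0.63 = 0.25 / (0.029 + 0.119) = 0.25 / 0.148 = 1.6892
k* = 1.6892^(1/0.63) ≈ 2.2983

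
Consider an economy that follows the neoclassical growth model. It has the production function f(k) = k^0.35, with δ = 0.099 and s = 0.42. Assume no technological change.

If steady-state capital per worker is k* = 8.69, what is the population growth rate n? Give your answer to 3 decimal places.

n ≈ 0.004

In steady state, investment equals break-even investment: s·k^α = (n + δ)·k.
So s / (n + δ) = (k*)^(1−α) = 8.69^0.65 = 4.0772.
Therefore n + δ = s / 4.0772 = 0.42 / 4.0772 = 0.1030, so n = 0.1030 − 0.099 = 0.0040.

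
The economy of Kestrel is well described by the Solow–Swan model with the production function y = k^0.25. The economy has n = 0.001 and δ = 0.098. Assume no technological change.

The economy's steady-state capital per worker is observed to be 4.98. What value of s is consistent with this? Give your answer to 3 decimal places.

s ≈ 0.330

At the steady state, Δk = 0, so s·k^α = (n + δ)·k.
So s / (n + δ) = (k*)^(1−α) = 4.98^0.75 = 3.3337.
Therefore s = 3.3337 × (n + δ) = 3.3337 × 0.099 = 0.3300.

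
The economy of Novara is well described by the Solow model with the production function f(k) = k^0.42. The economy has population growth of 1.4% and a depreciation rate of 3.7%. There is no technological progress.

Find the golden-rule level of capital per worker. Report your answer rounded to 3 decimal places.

The golden rule sets f'(k) = n + δ, i.e. α·k^(α−1) = n + δ.
So k^(1−α) = α / (n + δ) = 0.42 / 0.051 = 8.2353.
k_gold = 8.2353^(1/0.58) ≈ 37.9103

k_gold ≈ 37.910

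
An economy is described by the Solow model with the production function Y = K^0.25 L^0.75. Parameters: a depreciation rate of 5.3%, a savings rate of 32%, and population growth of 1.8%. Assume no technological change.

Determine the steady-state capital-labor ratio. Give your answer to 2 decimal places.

k* ≈ 7.44

At the steady state, Δk = 0, so s·k^α = (n + δ)·k.
Rearranging, k^(1−α) = s / (n + δ).
k^0.75 = 0.32 / (0.018 + 0.053) = 0.32 / 0.071 = 4.5070
k* = 4.5070^(1/0.75) ≈ 7.4447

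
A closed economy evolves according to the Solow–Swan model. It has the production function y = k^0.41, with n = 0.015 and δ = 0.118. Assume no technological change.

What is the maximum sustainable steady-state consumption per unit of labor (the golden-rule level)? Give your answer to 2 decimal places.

c_gold ≈ 1.29

At the golden rule, f'(k) = n + δ, so α·k^(α−1) = n + δ and k_gold = (α/(n + δ))^(1/(1−α)).
k_gold = (0.41/0.133)^(1/0.59) = 3.0827^1.6949 ≈ 6.7405
c_gold = f(k_gold) − (n + δ)·k_gold = 2.1866 − 0.133×6.7405 ≈ 1.2901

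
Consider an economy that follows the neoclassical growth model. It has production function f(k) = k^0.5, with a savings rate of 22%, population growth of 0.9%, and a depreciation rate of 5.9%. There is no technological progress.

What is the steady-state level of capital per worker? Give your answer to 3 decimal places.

At the steady state, Δk = 0, so s·k^α = (n + δ)·k.
Rearranging, k^(1−α) = s / (n + δ).
k^0.5 = 0.22 / (0.009 + 0.059) = 0.22 / 0.068 = 3.2353
k* = 3.2353^(1/0.5) ≈ 10.4672

k* = 10.467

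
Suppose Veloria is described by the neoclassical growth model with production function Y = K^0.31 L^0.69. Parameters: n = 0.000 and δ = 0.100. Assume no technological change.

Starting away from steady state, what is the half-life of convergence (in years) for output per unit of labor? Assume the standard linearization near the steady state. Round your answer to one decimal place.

Near the steady state the convergence rate is λ = (1 − α)(n + δ).
λ = (1 − 0.31) × 0.100 = 0.69 × 0.100 = 0.0690
Half-life = ln 2 / λ = 0.6931 / 0.0690 ≈ 10.04 years

t_½ ≈ 10.0 years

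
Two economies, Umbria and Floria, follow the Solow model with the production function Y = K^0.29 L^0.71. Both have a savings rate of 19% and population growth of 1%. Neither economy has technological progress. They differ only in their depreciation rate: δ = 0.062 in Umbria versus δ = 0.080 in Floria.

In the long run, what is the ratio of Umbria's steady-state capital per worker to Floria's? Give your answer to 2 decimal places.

k*_U / k*_F ≈ 1.37

Steady-state k* = [s/(n + δ)]^(1/(1−α)), so the ratio is [ (s_U/(n + δ)_U) / (s_F/(n + δ)_F) ]^1.4085.
s_U/(n + δ)_U = 0.19/0.072 = 2.6389; s_F/(n + δ)_F = 0.19/0.090 = 2.1111.
Ratio = (2.6389/2.1111)^1.4085 = 1.2500^1.4085 ≈ 1.3693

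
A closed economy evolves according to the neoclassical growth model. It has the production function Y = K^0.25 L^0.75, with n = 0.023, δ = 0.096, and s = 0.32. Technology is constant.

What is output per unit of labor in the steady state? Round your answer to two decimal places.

At the steady state, Δk = 0, so s·k^α = (n + δ)·k.
Rearranging, k^(1−α) = s / (n + δ).
k^0.75 = 0.32 / (0.023 + 0.096) = 0.32 / 0.119 = 2.6891
k* = 2.6891^(1/0.75) ≈ 3.7395
y* = (k*)^α = 3.7395^0.25 ≈ 1.3906

y* ≈ 1.39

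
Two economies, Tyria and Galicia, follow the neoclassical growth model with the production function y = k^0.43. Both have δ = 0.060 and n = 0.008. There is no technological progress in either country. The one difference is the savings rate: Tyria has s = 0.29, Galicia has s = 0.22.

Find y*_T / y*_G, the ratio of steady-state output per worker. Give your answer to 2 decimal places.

Steady-state y* = [s/(n + δ)]^(α/(1−α)), so the ratio is [ (s_T/(n + δ)_T) / (s_G/(n + δ)_G) ]^0.7544.
s_T/(n + δ)_T = 0.29/0.068 = 4.2647; s_G/(n + δ)_G = 0.22/0.068 = 3.2353.
Ratio = (4.2647/3.2353)^0.7544 = 1.3182^0.7544 ≈ 1.2317

ratio ≈ 1.23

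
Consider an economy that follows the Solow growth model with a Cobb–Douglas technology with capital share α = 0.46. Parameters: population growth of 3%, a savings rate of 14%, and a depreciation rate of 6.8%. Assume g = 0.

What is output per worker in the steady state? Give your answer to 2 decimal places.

y* ≈ 1.36

At the steady state, Δk = 0, so s·k^α = (n + δ)·k.
Rearranging, k^(1−α) = s / (n + δ).
k^0.54 = 0.14 / (0.030 + 0.068) = 0.14 / 0.098 = 1.4286
k* = 1.4286^(1/0.54) ≈ 1.9358
y* = (k*)^α = 1.9358^0.46 ≈ 1.3551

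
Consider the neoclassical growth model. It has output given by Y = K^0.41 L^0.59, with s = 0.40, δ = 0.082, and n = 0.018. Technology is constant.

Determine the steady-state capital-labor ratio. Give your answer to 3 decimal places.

k* = 10.482

Steady state requires s·f(k) = (n + δ)·k, i.e. s·k^α = (n + δ)·k.
Dividing both sides by k: k^(1−α) = s / (n + δ).
k^0.59 = 0.40 / (0.018 + 0.082) = 0.40 / 0.100 = 4.0000
k* = 4.0000^(1/0.59) ≈ 10.4819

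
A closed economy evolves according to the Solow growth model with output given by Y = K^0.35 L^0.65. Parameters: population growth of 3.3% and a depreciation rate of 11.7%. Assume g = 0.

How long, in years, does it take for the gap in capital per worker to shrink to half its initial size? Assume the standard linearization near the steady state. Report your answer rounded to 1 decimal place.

half-life ≈ 7.1 years

Near the steady state the convergence rate is λ = (1 − α)(n + δ).
λ = (1 − 0.35) × 0.150 = 0.65 × 0.150 = 0.0975
Half-life = ln 2 / λ = 0.6931 / 0.0975 ≈ 7.11 years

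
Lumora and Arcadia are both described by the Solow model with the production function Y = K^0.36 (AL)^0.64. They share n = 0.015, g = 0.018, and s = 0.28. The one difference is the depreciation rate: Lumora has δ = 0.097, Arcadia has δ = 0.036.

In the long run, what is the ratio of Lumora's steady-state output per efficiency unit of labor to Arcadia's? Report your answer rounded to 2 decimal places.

ratio ≈ 0.70

Steady-state y* = [s/(n + g + δ)]^(α/(1−α)), so the ratio is [ (s_L/(n + g + δ)_L) / (s_A/(n + g + δ)_A) ]^0.5625.
s_L/(n + g + δ)_L = 0.28/0.130 = 2.1538; s_A/(n + g + δ)_A = 0.28/0.069 = 4.0580.
Ratio = (2.1538/4.0580)^0.5625 = 0.5308^0.5625 ≈ 0.7003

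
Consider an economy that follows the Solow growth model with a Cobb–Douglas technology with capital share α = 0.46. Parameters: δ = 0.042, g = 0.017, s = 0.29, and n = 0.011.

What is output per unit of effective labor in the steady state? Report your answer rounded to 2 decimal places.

Steady state requires s·f(k) = (n + g + δ)·k, i.e. s·k^α = (n + g + δ)·k.
Rearranging, k^(1−α) = s / (n + g + δ).
k^0.54 = 0.29 / (0.011 + 0.017 + 0.042) = 0.29 / 0.070 = 4.1429
k* = 4.1429^(1/0.54) ≈ 13.9045
y* = (k*)^α = 13.9045^0.46 ≈ 3.3562

y* ≈ 3.36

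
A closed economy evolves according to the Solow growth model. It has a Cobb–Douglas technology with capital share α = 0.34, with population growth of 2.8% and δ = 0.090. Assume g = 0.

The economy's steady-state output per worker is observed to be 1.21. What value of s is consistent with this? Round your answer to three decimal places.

Steady state requires s·f(k) = (n + δ)·k, i.e. s·k^α = (n + δ)·k.
Since y* = [s/(n + δ)]^(α/(1−α)), we have s/(n + δ) = (y*)^((1−α)/α) = 1.21^1.9412 = 1.4478.
Therefore s = 1.4478 × (n + δ) = 1.4478 × 0.118 = 0.1708.

s ≈ 0.171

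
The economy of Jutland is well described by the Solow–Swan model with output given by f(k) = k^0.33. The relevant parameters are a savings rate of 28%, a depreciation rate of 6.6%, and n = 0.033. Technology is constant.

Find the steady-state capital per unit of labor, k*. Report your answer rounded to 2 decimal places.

In steady state, investment equals break-even investment: s·k^α = (n + δ)·k.
Rearranging, k^(1−α) = s / (n + δ).
k^0.67 = 0.28 / (0.033 + 0.066) = 0.28 / 0.099 = 2.8283
k* = 2.8283^(1/0.67) ≈ 4.7197

k* ≈ 4.72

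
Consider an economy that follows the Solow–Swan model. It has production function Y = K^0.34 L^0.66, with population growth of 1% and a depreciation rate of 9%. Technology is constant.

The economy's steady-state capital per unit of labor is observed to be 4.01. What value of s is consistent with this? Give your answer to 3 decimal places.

At the steady state, Δk = 0, so s·k^α = (n + δ)·k.
So s / (n + δ) = (k*)^(1−α) = 4.01^0.66 = 2.5008.
Therefore s = 2.5008 × (n + δ) = 2.5008 × 0.100 = 0.2501.

s ≈ 0.250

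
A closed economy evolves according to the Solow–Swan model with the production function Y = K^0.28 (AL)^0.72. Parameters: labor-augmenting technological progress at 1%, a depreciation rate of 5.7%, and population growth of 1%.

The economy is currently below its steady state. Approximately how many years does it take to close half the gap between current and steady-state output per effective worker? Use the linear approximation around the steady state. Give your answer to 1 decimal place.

Near the steady state the convergence rate is λ = (1 − α)(n + g + δ).
λ = (1 − 0.28) × 0.077 = 0.72 × 0.077 = 0.05544
Half-life = ln 2 / λ = 0.6931 / 0.05544 ≈ 12.50 years

t_½ ≈ 12.5 years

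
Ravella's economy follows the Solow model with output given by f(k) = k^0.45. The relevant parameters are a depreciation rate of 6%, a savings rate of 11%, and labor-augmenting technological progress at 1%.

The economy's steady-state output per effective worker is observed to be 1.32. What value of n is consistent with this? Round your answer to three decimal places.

n ≈ 0.008

In steady state, investment equals break-even investment: s·k^α = (n + g + δ)·k.
Since y* = [s/(n + g + δ)]^(α/(1−α)), we have s/(n + g + δ) = (y*)^((1−α)/α) = 1.32^1.2222 = 1.4040.
Therefore n + g + δ = s / 1.4040 = 0.11 / 1.4040 = 0.0783, so n = 0.0783 − 0.070 = 0.0083.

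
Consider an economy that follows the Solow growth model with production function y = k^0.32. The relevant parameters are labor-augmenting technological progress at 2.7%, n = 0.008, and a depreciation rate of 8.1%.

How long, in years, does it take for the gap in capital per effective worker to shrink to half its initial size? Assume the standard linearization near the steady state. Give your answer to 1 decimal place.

half-life ≈ 8.8 years

Near the steady state the convergence rate is λ = (1 − α)(n + g + δ).
λ = (1 − 0.32) × 0.116 = 0.68 × 0.116 = 0.07888
Half-life = ln 2 / λ = 0.6931 / 0.07888 ≈ 8.79 years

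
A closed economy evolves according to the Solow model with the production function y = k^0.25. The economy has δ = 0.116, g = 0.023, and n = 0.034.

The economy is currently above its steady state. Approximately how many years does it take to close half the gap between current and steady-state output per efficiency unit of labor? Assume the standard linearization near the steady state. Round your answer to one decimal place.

Near the steady state the convergence rate is λ = (1 − α)(n + g + δ).
λ = (1 − 0.25) × 0.173 = 0.75 × 0.173 = 0.12975
Half-life = ln 2 / λ = 0.6931 / 0.12975 ≈ 5.34 years

about 5.3 years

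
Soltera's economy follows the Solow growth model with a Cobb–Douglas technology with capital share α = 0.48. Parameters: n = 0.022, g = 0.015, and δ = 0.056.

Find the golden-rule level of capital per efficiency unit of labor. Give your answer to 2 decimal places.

k_gold ≈ 23.48

The golden rule sets f'(k) = n + g + δ, i.e. α·k^(α−1) = n + g + δ.
So k^(1−α) = α / (n + g + δ) = 0.48 / 0.093 = 5.1613.
k_gold = 5.1613^(1/0.52) ≈ 23.4796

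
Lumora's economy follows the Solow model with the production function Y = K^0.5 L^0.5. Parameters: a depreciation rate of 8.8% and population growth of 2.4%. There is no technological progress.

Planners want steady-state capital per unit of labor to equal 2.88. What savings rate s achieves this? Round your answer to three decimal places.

In steady state, investment equals break-even investment: s·k^α = (n + δ)·k.
So s / (n + δ) = (k*)^(1−α) = 2.88^0.5 = 1.6971.
Therefore s = 1.6971 × (n + δ) = 1.6971 × 0.112 = 0.1901.

s ≈ 0.190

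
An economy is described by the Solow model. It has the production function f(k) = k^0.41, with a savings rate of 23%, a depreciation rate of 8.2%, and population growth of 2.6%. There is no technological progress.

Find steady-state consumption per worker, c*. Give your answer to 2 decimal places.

c* = 1.30

Steady state requires s·f(k) = (n + δ)·k, i.e. s·k^α = (n + δ)·k.
Rearranging, k^(1−α) = s / (n + δ).
k^0.59 = 0.23 / (0.026 + 0.082) = 0.23 / 0.108 = 2.1296
k* = 2.1296^(1/0.59) ≈ 3.6011
y* = (k*)^α = 3.6011^0.41 ≈ 1.6910
c* = (1 − s)·y* = (1 − 0.23) × 1.6910 ≈ 1.3021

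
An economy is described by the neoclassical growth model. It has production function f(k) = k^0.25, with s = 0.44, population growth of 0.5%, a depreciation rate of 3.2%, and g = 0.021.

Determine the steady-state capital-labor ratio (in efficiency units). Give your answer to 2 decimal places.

In steady state, investment equals break-even investment: s·k^α = (n + g + δ)·k.
Rearranging, k^(1−α) = s / (n + g + δ).
k^0.75 = 0.44 / (0.005 + 0.021 + 0.032) = 0.44 / 0.058 = 7.5862
k* = 7.5862^(1/0.75) ≈ 14.9062

k* = 14.91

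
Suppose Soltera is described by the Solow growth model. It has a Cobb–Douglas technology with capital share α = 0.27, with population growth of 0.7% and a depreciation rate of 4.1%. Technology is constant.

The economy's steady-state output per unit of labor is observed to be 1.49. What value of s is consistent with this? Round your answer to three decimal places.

Steady state requires s·f(k) = (n + δ)·k, i.e. s·k^α = (n + δ)·k.
Since y* = [s/(n + δ)]^(α/(1−α)), we have s/(n + δ) = (y*)^((1−α)/α) = 1.49^2.7037 = 2.9393.
Therefore s = 2.9393 × (n + δ) = 2.9393 × 0.048 = 0.1411.

s ≈ 0.141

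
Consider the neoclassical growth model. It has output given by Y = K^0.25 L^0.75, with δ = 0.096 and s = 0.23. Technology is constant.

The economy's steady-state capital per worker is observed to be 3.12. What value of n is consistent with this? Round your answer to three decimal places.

At the steady state, Δk = 0, so s·k^α = (n + δ)·k.
So s / (n + δ) = (k*)^(1−α) = 3.12^0.75 = 2.3476.
Therefore n + δ = s / 2.3476 = 0.23 / 2.3476 = 0.0980, so n = 0.0980 − 0.096 = 0.0020.

n ≈ 0.002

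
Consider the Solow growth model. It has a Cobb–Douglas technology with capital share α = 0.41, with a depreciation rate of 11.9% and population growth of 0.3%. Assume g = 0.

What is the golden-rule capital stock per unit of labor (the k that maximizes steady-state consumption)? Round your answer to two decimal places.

k_gold ≈ 7.80

The golden rule sets f'(k) = n + δ, i.e. α·k^(α−1) = n + δ.
So k^(1−α) = α / (n + δ) = 0.41 / 0.122 = 3.3607.
k_gold = 3.3607^(1/0.59) ≈ 7.8029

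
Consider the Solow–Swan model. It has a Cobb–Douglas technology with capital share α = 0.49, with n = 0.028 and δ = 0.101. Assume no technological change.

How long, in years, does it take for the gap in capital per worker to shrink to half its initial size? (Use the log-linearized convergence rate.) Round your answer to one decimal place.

t_½ ≈ 10.5 years

Near the steady state the convergence rate is λ = (1 − α)(n + δ).
λ = (1 − 0.49) × 0.129 = 0.51 × 0.129 = 0.06579
Half-life = ln 2 / λ = 0.6931 / 0.06579 ≈ 10.54 years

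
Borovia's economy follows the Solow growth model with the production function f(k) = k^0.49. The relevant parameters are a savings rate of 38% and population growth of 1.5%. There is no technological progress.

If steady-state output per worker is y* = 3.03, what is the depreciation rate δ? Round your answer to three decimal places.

In steady state, investment equals break-even investment: s·k^α = (n + δ)·k.
Since y* = [s/(n + δ)]^(α/(1−α)), we have s/(n + δ) = (y*)^((1−α)/α) = 3.03^1.0408 = 3.1702.
Therefore n + δ = s / 3.1702 = 0.38 / 3.1702 = 0.1199, so δ = 0.1199 − 0.015 = 0.1049.

δ ≈ 0.105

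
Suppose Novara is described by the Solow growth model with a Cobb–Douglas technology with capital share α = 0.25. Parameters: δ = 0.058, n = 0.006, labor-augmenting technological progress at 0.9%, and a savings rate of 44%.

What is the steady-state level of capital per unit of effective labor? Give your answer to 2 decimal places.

k* = 10.97

In steady state, investment equals break-even investment: s·k^α = (n + g + δ)·k.
Rearranging, k^(1−α) = s / (n + g + δ).
k^0.75 = 0.44 / (0.006 + 0.009 + 0.058) = 0.44 / 0.073 = 6.0274
k* = 6.0274^(1/0.75) ≈ 10.9692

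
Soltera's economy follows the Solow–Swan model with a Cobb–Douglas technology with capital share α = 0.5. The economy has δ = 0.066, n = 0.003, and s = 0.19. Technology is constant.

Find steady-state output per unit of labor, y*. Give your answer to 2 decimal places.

Steady state requires s·f(k) = (n + δ)·k, i.e. s·k^α = (n + δ)·k.
Rearranging, k^(1−α) = s / (n + δ).
k^0.5 = 0.19 / (0.003 + 0.066) = 0.19 / 0.069 = 2.7536
k* = 2.7536^(1/0.5) ≈ 7.5823
y* = (k*)^α = 7.5823^0.5 ≈ 2.7536

y* ≈ 2.75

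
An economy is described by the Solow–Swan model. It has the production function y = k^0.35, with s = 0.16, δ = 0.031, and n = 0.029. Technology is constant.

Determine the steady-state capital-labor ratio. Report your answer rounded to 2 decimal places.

In steady state, investment equals break-even investment: s·k^α = (n + δ)·k.
Dividing both sides by k: k^(1−α) = s / (n + δ).
k^0.65 = 0.16 / (0.029 + 0.031) = 0.16 / 0.060 = 2.6667
k* = 2.6667^(1/0.65) ≈ 4.5221

k* = 4.52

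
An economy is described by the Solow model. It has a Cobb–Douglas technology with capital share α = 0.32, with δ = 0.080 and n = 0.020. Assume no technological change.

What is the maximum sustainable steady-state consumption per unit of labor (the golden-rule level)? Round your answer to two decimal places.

c_gold ≈ 1.18

At the golden rule, f'(k) = n + δ, so α·k^(α−1) = n + δ and k_gold = (α/(n + δ))^(1/(1−α)).
k_gold = (0.32/0.100)^(1/0.68) = 3.2000^1.4706 ≈ 5.5319
c_gold = f(k_gold) − (n + δ)·k_gold = 1.7287 − 0.100×5.5319 ≈ 1.1755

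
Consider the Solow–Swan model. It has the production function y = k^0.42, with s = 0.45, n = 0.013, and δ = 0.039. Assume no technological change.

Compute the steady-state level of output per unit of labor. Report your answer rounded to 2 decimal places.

Steady state requires s·f(k) = (n + δ)·k, i.e. s·k^α = (n + δ)·k.
Dividing both sides by k: k^(1−α) = s / (n + δ).
k^0.58 = 0.45 / (0.013 + 0.039) = 0.45 / 0.052 = 8.6538
k* = 8.6538^(1/0.58) ≈ 41.2928
y* = (k*)^α = 41.2928^0.42 ≈ 4.7716

y* = 4.77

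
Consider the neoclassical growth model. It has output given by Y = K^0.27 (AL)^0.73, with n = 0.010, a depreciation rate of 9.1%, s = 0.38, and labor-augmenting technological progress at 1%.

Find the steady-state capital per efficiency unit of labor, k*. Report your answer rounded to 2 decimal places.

Steady state requires s·f(k) = (n + g + δ)·k, i.e. s·k^α = (n + g + δ)·k.
Rearranging, k^(1−α) = s / (n + g + δ).
k^0.73 = 0.38 / (0.010 + 0.010 + 0.091) = 0.38 / 0.111 = 3.4234
k* = 3.4234^(1/0.73) ≈ 5.3968

k* = 5.40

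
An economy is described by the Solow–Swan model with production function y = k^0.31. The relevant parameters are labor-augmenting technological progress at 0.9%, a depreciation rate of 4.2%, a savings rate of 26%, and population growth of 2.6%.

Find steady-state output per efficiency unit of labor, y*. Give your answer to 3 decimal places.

Steady state requires s·f(k) = (n + g + δ)·k, i.e. s·k^α = (n + g + δ)·k.
Dividing both sides by k: k^(1−α) = s / (n + g + δ).
k^0.69 = 0.26 / (0.026 + 0.009 + 0.042) = 0.26 / 0.077 = 3.3766
k* = 3.3766^(1/0.69) ≈ 5.8333
y* = (k*)^α = 5.8333^0.31 ≈ 1.7276

y* = 1.728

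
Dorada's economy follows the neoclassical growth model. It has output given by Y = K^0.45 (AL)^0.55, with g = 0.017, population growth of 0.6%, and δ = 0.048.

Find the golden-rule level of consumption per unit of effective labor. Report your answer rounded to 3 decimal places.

c_gold ≈ 2.492

At the golden rule, f'(k) = n + g + δ, so α·k^(α−1) = n + g + δ and k_gold = (α/(n + g + δ))^(1/(1−α)).
k_gold = (0.45/0.071)^(1/0.55) = 6.3380^1.8182 ≈ 28.7150
c_gold = f(k_gold) − (n + g + δ)·k_gold = 4.5305 − 0.071×28.7150 ≈ 2.4917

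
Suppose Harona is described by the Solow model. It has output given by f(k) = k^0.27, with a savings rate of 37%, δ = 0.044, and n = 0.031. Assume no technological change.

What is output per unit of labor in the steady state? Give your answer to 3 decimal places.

In steady state, investment equals break-even investment: s·k^α = (n + δ)·k.
Dividing both sides by k: k^(1−α) = s / (n + δ).
k^0.73 = 0.37 / (0.031 + 0.044) = 0.37 / 0.075 = 4.9333
k* = 4.9333^(1/0.73) ≈ 8.9023
y* = (k*)^α = 8.9023^0.27 ≈ 1.8045

y* = 1.805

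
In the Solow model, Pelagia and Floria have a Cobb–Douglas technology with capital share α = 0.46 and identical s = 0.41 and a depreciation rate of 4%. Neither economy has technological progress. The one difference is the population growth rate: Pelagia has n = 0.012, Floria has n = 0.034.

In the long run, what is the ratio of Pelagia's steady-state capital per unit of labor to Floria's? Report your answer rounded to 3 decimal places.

ratio ≈ 1.922

Steady-state k* = [s/(n + δ)]^(1/(1−α)), so the ratio is [ (s_P/(n + δ)_P) / (s_F/(n + δ)_F) ]^1.8519.
s_P/(n + δ)_P = 0.41/0.052 = 7.8846; s_F/(n + δ)_F = 0.41/0.074 = 5.5405.
Ratio = (7.8846/5.5405)^1.8519 = 1.4231^1.8519 ≈ 1.9221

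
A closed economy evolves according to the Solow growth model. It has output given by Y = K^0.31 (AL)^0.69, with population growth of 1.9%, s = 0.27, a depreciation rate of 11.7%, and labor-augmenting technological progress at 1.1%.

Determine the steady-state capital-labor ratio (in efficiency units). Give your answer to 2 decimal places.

k* = 2.41

In steady state, investment equals break-even investment: s·k^α = (n + g + δ)·k.
Dividing both sides by k: k^(1−α) = s / (n + g + δ).
k^0.69 = 0.27 / (0.019 + 0.011 + 0.117) = 0.27 / 0.147 = 1.8367
k* = 1.8367^(1/0.69) ≈ 2.4136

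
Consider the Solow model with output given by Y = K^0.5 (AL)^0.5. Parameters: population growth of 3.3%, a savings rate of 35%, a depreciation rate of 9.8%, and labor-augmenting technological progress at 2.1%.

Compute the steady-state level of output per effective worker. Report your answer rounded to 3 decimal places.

y* = 2.303

At the steady state, Δk = 0, so s·k^α = (n + g + δ)·k.
Dividing both sides by k: k^(1−α) = s / (n + g + δ).
k^0.5 = 0.35 / (0.033 + 0.021 + 0.098) = 0.35 / 0.152 = 2.3026
k* = 2.3026^(1/0.5) ≈ 5.3020
y* = (k*)^α = 5.3020^0.5 ≈ 2.3026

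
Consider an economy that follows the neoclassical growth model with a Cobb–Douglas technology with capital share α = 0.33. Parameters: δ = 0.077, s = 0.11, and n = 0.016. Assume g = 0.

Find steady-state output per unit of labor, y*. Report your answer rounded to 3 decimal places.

y* ≈ 1.086

At the steady state, Δk = 0, so s·k^α = (n + δ)·k.
Dividing both sides by k: k^(1−α) = s / (n + δ).
k^0.67 = 0.11 / (0.016 + 0.077) = 0.11 / 0.093 = 1.1828
k* = 1.1828^(1/0.67) ≈ 1.2848
y* = (k*)^α = 1.2848^0.33 ≈ 1.0862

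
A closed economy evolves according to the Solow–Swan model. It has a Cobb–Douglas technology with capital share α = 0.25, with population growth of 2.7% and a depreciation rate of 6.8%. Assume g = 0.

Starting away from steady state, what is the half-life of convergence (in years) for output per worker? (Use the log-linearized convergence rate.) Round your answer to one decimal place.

Near the steady state the convergence rate is λ = (1 − α)(n + δ).
λ = (1 − 0.25) × 0.095 = 0.75 × 0.095 = 0.07125
Half-life = ln 2 / λ = 0.6931 / 0.07125 ≈ 9.73 years

half-life ≈ 9.7 years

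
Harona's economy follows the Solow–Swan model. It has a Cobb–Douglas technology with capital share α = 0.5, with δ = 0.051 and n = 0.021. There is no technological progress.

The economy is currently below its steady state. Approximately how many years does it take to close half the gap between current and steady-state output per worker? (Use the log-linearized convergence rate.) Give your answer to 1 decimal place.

Near the steady state the convergence rate is λ = (1 − α)(n + δ).
λ = (1 − 0.5) × 0.072 = 0.5 × 0.072 = 0.0360
Half-life = ln 2 / λ = 0.6931 / 0.0360 ≈ 19.25 years

t_½ ≈ 19.3 years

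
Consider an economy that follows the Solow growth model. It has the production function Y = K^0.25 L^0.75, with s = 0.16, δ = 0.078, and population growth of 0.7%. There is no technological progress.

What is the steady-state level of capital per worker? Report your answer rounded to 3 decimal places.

k* = 2.324

Steady state requires s·f(k) = (n + δ)·k, i.e. s·k^α = (n + δ)·k.
Dividing both sides by k: k^(1−α) = s / (n + δ).
k^0.75 = 0.16 / (0.007 + 0.078) = 0.16 / 0.085 = 1.8824
k* = 1.8824^(1/0.75) ≈ 2.3242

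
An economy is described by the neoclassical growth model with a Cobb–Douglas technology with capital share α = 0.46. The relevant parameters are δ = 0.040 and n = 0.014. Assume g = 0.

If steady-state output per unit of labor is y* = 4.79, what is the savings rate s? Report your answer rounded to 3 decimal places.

s ≈ 0.340

At the steady state, Δk = 0, so s·k^α = (n + δ)·k.
Since y* = [s/(n + δ)]^(α/(1−α)), we have s/(n + δ) = (y*)^((1−α)/α) = 4.79^1.1739 = 6.2899.
Therefore s = 6.2899 × (n + δ) = 6.2899 × 0.054 = 0.3397.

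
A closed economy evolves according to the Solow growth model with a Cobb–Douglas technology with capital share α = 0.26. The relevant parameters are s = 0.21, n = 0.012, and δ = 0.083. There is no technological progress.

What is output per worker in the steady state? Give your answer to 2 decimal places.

y* = 1.32

In steady state, investment equals break-even investment: s·k^α = (n + δ)·k.
Rearranging, k^(1−α) = s / (n + δ).
k^0.74 = 0.21 / (0.012 + 0.083) = 0.21 / 0.095 = 2.2105
k* = 2.2105^(1/0.74) ≈ 2.9210
y* = (k*)^α = 2.9210^0.26 ≈ 1.3214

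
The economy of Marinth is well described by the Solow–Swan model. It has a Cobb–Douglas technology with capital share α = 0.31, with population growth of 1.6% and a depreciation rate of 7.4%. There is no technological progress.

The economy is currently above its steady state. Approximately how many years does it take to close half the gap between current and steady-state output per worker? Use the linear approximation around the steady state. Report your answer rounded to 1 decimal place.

t_½ ≈ 11.2 years

Near the steady state the convergence rate is λ = (1 − α)(n + δ).
λ = (1 − 0.31) × 0.090 = 0.69 × 0.090 = 0.0621
Half-life = ln 2 / λ = 0.6931 / 0.0621 ≈ 11.16 years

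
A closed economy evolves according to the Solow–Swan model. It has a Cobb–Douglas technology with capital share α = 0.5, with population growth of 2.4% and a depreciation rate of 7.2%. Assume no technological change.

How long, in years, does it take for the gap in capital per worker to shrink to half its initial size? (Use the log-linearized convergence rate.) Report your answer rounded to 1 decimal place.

about 14.4 years

Near the steady state the convergence rate is λ = (1 − α)(n + δ).
λ = (1 − 0.5) × 0.096 = 0.5 × 0.096 = 0.0480
Half-life = ln 2 / λ = 0.6931 / 0.0480 ≈ 14.44 years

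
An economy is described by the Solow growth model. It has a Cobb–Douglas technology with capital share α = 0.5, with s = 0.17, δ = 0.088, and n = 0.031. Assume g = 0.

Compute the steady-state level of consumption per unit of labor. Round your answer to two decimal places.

c* ≈ 1.19

Steady state requires s·f(k) = (n + δ)·k, i.e. s·k^α = (n + δ)·k.
Rearranging, k^(1−α) = s / (n + δ).
k^0.5 = 0.17 / (0.031 + 0.088) = 0.17 / 0.119 = 1.4286
k* = 1.4286^(1/0.5) ≈ 2.0409
y* = (k*)^α = 2.0409^0.5 ≈ 1.4286
c* = (1 − s)·y* = (1 − 0.17) × 1.4286 ≈ 1.1857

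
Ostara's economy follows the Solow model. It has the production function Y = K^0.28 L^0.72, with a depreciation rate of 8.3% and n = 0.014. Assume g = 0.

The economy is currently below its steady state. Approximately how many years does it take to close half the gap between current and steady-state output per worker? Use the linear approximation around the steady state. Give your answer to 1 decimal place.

Near the steady state the convergence rate is λ = (1 − α)(n + δ).
λ = (1 − 0.28) × 0.097 = 0.72 × 0.097 = 0.06984
Half-life = ln 2 / λ = 0.6931 / 0.06984 ≈ 9.92 years

t_½ ≈ 9.9 years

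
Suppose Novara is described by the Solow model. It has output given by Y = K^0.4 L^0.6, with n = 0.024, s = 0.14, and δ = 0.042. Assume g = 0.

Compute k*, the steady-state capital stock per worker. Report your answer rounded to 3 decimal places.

In steady state, investment equals break-even investment: s·k^α = (n + δ)·k.
Dividing both sides by k: k^(1−α) = s / (n + δ).
k^0.6 = 0.14 / (0.024 + 0.042) = 0.14 / 0.066 = 2.1212
k* = 2.1212^(1/0.6) ≈ 3.5019

k* = 3.502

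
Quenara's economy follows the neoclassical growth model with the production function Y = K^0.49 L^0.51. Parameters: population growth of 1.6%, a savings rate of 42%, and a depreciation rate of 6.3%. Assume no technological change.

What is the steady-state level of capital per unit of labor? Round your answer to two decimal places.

k* ≈ 26.47

At the steady state, Δk = 0, so s·k^α = (n + δ)·k.
Rearranging, k^(1−α) = s / (n + δ).
k^0.51 = 0.42 / (0.016 + 0.063) = 0.42 / 0.079 = 5.3165
k* = 5.3165^(1/0.51) ≈ 26.4725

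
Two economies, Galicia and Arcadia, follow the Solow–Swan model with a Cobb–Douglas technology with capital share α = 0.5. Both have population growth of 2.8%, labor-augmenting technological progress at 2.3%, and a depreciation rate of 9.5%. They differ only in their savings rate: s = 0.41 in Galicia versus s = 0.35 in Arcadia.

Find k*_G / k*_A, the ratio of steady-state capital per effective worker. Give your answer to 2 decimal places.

Steady-state k* = [s/(n + g + δ)]^(1/(1−α)), so the ratio is [ (s_G/(n + g + δ)_G) / (s_A/(n + g + δ)_A) ]^2.
s_G/(n + g + δ)_G = 0.41/0.146 = 2.8082; s_A/(n + g + δ)_A = 0.35/0.146 = 2.3973.
Ratio = (2.8082/2.3973)^2 = 1.1714^2 ≈ 1.3722

ratio ≈ 1.37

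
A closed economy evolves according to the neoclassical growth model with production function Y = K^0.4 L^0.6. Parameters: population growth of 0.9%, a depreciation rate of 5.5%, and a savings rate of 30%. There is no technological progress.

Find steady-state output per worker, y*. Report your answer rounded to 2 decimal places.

y* ≈ 2.80

At the steady state, Δk = 0, so s·k^α = (n + δ)·k.
Dividing both sides by k: k^(1−α) = s / (n + δ).
k^0.6 = 0.30 / (0.009 + 0.055) = 0.30 / 0.064 = 4.6875
k* = 4.6875^(1/0.6) ≈ 13.1291
y* = (k*)^α = 13.1291^0.4 ≈ 2.8009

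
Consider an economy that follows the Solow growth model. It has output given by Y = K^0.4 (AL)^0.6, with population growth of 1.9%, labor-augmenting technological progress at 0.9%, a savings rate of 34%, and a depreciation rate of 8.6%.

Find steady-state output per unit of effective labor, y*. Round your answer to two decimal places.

y* ≈ 2.07

Steady state requires s·f(k) = (n + g + δ)·k, i.e. s·k^α = (n + g + δ)·k.
Rearranging, k^(1−α) = s / (n + g + δ).
k^0.6 = 0.34 / (0.019 + 0.009 + 0.086) = 0.34 / 0.114 = 2.9825
k* = 2.9825^(1/0.6) ≈ 6.1797
y* = (k*)^α = 6.1797^0.4 ≈ 2.0720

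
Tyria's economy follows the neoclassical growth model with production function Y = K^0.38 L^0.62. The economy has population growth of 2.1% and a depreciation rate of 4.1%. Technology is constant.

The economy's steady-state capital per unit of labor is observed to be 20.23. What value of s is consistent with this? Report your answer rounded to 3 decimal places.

In steady state, investment equals break-even investment: s·k^α = (n + δ)·k.
So s / (n + δ) = (k*)^(1−α) = 20.23^0.62 = 6.4523.
Therefore s = 6.4523 × (n + δ) = 6.4523 × 0.062 = 0.4000.

s ≈ 0.400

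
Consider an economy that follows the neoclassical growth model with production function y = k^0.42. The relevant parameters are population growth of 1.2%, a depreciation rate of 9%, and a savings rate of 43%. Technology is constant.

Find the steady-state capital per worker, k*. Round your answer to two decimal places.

k* = 11.95

In steady state, investment equals break-even investment: s·k^α = (n + δ)·k.
Dividing both sides by k: k^(1−α) = s / (n + δ).
k^0.58 = 0.43 / (0.012 + 0.090) = 0.43 / 0.102 = 4.2157
k* = 4.2157^(1/0.58) ≈ 11.9498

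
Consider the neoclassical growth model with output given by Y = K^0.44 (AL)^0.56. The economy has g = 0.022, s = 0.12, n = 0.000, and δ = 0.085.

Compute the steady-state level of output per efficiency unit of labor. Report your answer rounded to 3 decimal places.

y* = 1.094

In steady state, investment equals break-even investment: s·k^α = (n + g + δ)·k.
Dividing both sides by k: k^(1−α) = s / (n + g + δ).
k^0.56 = 0.12 / (0.000 + 0.022 + 0.085) = 0.12 / 0.107 = 1.1215
k* = 1.1215^(1/0.56) ≈ 1.2272
y* = (k*)^α = 1.2272^0.44 ≈ 1.0943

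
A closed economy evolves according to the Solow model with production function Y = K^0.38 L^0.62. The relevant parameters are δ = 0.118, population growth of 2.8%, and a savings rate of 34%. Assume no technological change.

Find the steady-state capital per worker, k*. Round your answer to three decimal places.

k* = 3.910

At the steady state, Δk = 0, so s·k^α = (n + δ)·k.
Dividing both sides by k: k^(1−α) = s / (n + δ).
k^0.62 = 0.34 / (0.028 + 0.118) = 0.34 / 0.146 = 2.3288
k* = 2.3288^(1/0.62) ≈ 3.9097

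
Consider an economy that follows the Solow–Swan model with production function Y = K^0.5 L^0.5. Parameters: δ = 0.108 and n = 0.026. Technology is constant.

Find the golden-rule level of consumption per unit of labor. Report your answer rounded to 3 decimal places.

c_gold ≈ 1.866

At the golden rule, f'(k) = n + δ, so α·k^(α−1) = n + δ and k_gold = (α/(n + δ))^(1/(1−α)).
k_gold = (0.5/0.134)^(1/0.5) = 3.7313^2 ≈ 13.9226
c_gold = f(k_gold) − (n + δ)·k_gold = 3.7313 − 0.134×13.9226 ≈ 1.8657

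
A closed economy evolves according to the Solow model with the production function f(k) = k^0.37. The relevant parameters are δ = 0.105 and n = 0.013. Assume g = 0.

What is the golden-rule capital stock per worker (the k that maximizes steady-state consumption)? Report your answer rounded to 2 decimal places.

The golden rule sets f'(k) = n + δ, i.e. α·k^(α−1) = n + δ.
So k^(1−α) = α / (n + δ) = 0.37 / 0.118 = 3.1356.
k_gold = 3.1356^(1/0.63) ≈ 6.1349

k_gold ≈ 6.13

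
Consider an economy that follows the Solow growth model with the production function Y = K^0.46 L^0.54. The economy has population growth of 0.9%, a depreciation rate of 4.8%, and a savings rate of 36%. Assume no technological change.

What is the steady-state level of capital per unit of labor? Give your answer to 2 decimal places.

k* = 30.36

Steady state requires s·f(k) = (n + δ)·k, i.e. s·k^α = (n + δ)·k.
Rearranging, k^(1−α) = s / (n + δ).
k^0.54 = 0.36 / (0.009 + 0.048) = 0.36 / 0.057 = 6.3158
k* = 6.3158^(1/0.54) ≈ 30.3581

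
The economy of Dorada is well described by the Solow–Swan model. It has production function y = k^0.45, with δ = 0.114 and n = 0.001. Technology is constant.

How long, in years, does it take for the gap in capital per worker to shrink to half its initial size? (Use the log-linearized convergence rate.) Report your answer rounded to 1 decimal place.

Near the steady state the convergence rate is λ = (1 − α)(n + δ).
λ = (1 − 0.45) × 0.115 = 0.55 × 0.115 = 0.06325
Half-life = ln 2 / λ = 0.6931 / 0.06325 ≈ 10.96 years

about 11.0 years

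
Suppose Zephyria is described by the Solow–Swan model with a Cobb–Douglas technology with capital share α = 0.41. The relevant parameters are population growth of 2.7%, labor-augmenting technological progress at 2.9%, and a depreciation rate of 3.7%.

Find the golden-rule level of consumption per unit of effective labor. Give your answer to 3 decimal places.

At the golden rule, f'(k) = n + g + δ, so α·k^(α−1) = n + g + δ and k_gold = (α/(n + g + δ))^(1/(1−α)).
k_gold = (0.41/0.093)^(1/0.59) = 4.4086^1.6949 ≈ 12.3602
c_gold = f(k_gold) − (n + g + δ)·k_gold = 2.8037 − 0.093×12.3602 ≈ 1.6542

c_gold ≈ 1.654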